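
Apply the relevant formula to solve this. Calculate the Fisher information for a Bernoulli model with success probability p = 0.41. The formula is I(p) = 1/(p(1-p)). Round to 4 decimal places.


For Bernoulli(p), Fisher information is I(p) = 1/(p*(1-p)).
p = 0.41, 1-p = 0.59.
p*(1-p) = 0.2419.
I(p) = 1/0.2419 = 4.1339

4.1339


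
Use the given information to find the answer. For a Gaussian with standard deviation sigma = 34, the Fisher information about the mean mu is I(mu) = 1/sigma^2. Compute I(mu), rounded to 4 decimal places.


The Fisher information for the mean of a normal distribution is I(mu) = 1/sigma^2.
sigma = 34, so sigma^2 = 1156.
I(mu) = 1/1156 = 0.0009

0.0009


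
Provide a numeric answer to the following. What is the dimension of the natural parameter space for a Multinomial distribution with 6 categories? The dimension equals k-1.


Exponential family dimension calculation:
For Multinomial with k=6 categories, dim = k-1 = 5.

5


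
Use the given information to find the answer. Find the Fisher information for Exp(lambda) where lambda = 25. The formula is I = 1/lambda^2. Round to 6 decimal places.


Fisher information for exponential: I(lambda) = 1/lambda^2.
lambda = 25, lambda^2 = 625.
I = 1/625 = 0.001600

0.001600


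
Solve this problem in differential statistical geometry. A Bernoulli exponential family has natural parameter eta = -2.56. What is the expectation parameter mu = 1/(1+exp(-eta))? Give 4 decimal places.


Dual coordinate (expectation parameter) for Bernoulli:
mu = 1/(1+exp(-eta)).
eta = -2.56.
exp(-eta) = exp(2.56) = 12.935817.
mu = 1/(1+12.935817) = 0.0718

0.0718


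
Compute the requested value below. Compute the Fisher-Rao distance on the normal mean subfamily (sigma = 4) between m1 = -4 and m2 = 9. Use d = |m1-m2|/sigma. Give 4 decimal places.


On the fixed-variance normal subfamily, geodesic distance = |m1-m2|/sigma.
|-4 - 9| = 13.
sigma = 4.
d = 13/4 = 3.2500

3.2500


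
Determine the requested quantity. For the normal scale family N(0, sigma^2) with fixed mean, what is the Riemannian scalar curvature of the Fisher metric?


This family has a single free parameter, so its statistical manifold
is 1-dimensional. The Riemann curvature tensor of any 1-dimensional
Riemannian manifold vanishes identically, so R = 0.

0


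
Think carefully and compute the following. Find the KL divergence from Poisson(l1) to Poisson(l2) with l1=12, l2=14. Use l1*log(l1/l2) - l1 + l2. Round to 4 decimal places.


KL divergence for Poisson:
KL = l1*log(l1/l2) - l1 + l2.
l1 = 12, l2 = 14.
log(12/14) = -0.154151.
l1*log(l1/l2) = 12 * -0.154151 = -1.849808.
KL = -1.849808 - 12 + 14 = 0.1502

0.1502


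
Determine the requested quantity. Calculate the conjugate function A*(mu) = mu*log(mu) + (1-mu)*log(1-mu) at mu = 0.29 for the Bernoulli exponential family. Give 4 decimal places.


Legendre transform for Bernoulli:
A*(mu) = mu*log(mu) + (1-mu)*log(1-mu).
mu = 0.29, 1-mu = 0.71.
mu*log(mu) = 0.29*log(0.29) = -0.358984.
(1-mu)*log(1-mu) = 0.71*log(0.71) = -0.243168.
A* = -0.358984 + -0.243168 = -0.6022

-0.6022


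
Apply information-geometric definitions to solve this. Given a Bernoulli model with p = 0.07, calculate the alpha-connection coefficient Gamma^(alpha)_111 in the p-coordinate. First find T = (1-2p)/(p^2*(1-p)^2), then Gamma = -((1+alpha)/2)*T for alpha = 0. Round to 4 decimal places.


Skewness (Amari-Chentsov) tensor: T = (1-2p)/(p^2*(1-p)^2).
p = 0.07, 1-2p = 0.86, p^2 = 0.0049, (1-p)^2 = 0.8649.
T = 0.86/(0.0049 * 0.8649) = 202.92543.
In the p-coordinate, Gamma^(alpha) = Gamma^(0) - (alpha/2)*T with Gamma^(0) = (1/2)*g'(p) = -T/2,
so Gamma^(alpha) = -((1+alpha)/2)*T.
alpha = 0, -(1+alpha)/2 = -0.5.
Gamma = -0.5 * 202.92543 = -101.4627

-101.4627


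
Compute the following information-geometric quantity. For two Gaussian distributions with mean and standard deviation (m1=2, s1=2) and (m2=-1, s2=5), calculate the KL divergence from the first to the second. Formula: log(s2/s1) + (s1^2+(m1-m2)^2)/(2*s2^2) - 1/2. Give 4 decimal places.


KL divergence between normal distributions:
KL = log(s2/s1) + (s1^2 + (m1-m2)^2)/(2*s2^2) - 1/2.
log(5/2) = 0.916291.
(2^2 + (2--1)^2)/(2*5^2) = (4 + 9)/50 = 0.26.
KL = 0.916291 + 0.26 - 0.5 = 0.6763

0.6763


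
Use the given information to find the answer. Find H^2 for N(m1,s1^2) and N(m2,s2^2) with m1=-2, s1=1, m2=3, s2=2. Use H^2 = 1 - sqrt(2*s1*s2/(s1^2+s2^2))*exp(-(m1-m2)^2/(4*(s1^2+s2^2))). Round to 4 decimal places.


Squared Hellinger distance for Gaussians:
H^2 = 1 - sqrt(2*s1*s2/(s1^2+s2^2)) * exp(-(m1-m2)^2/(4*(s1^2+s2^2))).
s1^2 = 1, s2^2 = 4, s1^2+s2^2 = 5.
sqrt(2*1*2/(5)) = 0.894427.
(m1-m2)^2 = (-5)^2 = 25.
exp(-25/(4*5)) = exp(-1.25) = 0.286505.
H^2 = 1 - 0.894427*0.286505 = 0.7437

0.7437


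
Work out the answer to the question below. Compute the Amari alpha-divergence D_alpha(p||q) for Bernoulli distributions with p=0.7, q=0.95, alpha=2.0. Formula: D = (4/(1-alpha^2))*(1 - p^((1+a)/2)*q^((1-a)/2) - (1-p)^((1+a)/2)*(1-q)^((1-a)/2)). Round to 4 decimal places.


Amari alpha-divergence:
D = (4/(1-alpha^2))*(1 - p^((1+a)/2)*q^((1-a)/2) - (1-p)^((1+a)/2)*(1-q)^((1-a)/2)).
alpha = 2.0, p = 0.7, q = 0.95.
e1 = (1+alpha)/2 = 1.5, e2 = (1-alpha)/2 = -0.5.
t1 = p^e1 * q^e2 = 0.7^1.5 * 0.95^-0.5 = 0.600877.
t2 = (1-p)^e1 * (1-q)^e2 = 0.3^1.5 * 0.05^-0.5 = 0.734847.
4/(1-alpha^2) = -1.333333.
D = -1.333333*(1 - 0.600877 - 0.734847) = 0.4476

0.4476


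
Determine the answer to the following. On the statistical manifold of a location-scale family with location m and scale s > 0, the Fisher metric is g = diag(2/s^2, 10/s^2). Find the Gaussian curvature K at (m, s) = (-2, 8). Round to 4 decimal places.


The metric has the form g = (A dm^2 + B ds^2)/s^2 with A = 2, B = 10.
Substitute u = sqrt(A/B)*m: g = B*(du^2 + ds^2)/s^2, i.e. B times the
Poincare upper half-plane metric, which has constant Gaussian curvature -1.
Scaling a 2D metric by a constant c divides the Gaussian curvature by c,
so K = -1/B = -1/(10) = -0.1000 everywhere (the point (m, s) = (-2, 8) is irrelevant:
the curvature is constant).
The requested Gaussian curvature is K = -0.1000.

-0.1000


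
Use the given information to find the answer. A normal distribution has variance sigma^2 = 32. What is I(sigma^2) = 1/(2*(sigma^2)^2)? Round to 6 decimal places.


Fisher information for variance: I(sigma^2) = 1/(2*sigma^4).
sigma^2 = 32, so sigma^4 = 1024.
I = 1/(2*1024) = 1/2048 = 0.000488

0.000488


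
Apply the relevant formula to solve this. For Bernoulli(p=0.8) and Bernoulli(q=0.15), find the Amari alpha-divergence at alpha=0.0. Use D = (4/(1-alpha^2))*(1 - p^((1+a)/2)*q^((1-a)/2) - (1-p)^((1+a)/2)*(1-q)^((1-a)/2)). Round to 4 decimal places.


Amari alpha-divergence:
D = (4/(1-alpha^2))*(1 - p^((1+a)/2)*q^((1-a)/2) - (1-p)^((1+a)/2)*(1-q)^((1-a)/2)).
alpha = 0.0, p = 0.8, q = 0.15.
e1 = (1+alpha)/2 = 0.5, e2 = (1-alpha)/2 = 0.5.
t1 = p^e1 * q^e2 = 0.8^0.5 * 0.15^0.5 = 0.34641.
t2 = (1-p)^e1 * (1-q)^e2 = 0.2^0.5 * 0.85^0.5 = 0.412311.
4/(1-alpha^2) = 4.0.
D = 4.0*(1 - 0.34641 - 0.412311) = 0.9651

0.9651


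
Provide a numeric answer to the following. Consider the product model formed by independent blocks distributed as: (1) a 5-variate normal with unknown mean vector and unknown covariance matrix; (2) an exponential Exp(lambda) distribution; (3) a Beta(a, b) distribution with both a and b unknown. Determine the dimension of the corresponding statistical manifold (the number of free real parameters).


The dimension of a statistical manifold equals the number of free
(independent) real parameters of the model. For a product of independent
blocks the parameter counts add.
- 5-variate normal: 5 (mean) + 5*6/2 = 15 (symmetric covariance) = 20.
- exponential (lambda): 1.
- Beta (a, b): 2.
Total = 20 + 1 + 2 = 23.
Dimension = 23

23


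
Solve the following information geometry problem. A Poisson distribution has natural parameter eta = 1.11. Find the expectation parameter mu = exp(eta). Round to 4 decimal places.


Expectation parameter for Poisson exponential family:
mu = exp(eta).
eta = 1.11.
mu = exp(1.11) = 3.0344

3.0344


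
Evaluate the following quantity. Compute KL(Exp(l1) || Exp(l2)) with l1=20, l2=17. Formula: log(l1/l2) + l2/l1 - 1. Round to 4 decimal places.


KL divergence for exponential family:
KL = log(l1/l2) + l2/l1 - 1.
log(20/17) = 0.162519.
17/20 = 0.85.
KL = 0.162519 + 0.85 - 1 = 0.0125

0.0125


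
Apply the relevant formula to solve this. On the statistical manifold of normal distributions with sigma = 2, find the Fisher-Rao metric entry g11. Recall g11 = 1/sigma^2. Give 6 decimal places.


For the 2-parameter normal family, the Fisher metric has:
  g11 = 1/sigma^2, g22 = 2/sigma^2.
sigma = 2, sigma^2 = 4.
g11 = 0.250000

0.250000


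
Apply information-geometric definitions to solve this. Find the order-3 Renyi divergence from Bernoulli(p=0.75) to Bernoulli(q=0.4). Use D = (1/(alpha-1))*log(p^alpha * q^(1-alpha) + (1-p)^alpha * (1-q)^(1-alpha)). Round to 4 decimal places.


Renyi divergence of order alpha between Bernoulli distributions:
D = (1/(alpha-1))*log(p^alpha * q^(1-alpha) + (1-p)^alpha * (1-q)^(1-alpha)).
alpha = 3, p = 0.75, q = 0.4.
p^alpha * q^(1-alpha) = 0.75^3 * 0.4^-2 = 2.636719.
(1-p)^alpha * (1-q)^(1-alpha) = 0.25^3 * 0.6^-2 = 0.043403.
sum = 2.636719 + 0.043403 = 2.680122.
D = (1/2)*log(2.680122) = 0.4929

0.4929


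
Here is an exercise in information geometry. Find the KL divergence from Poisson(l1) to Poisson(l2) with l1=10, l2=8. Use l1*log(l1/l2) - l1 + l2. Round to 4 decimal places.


KL divergence for Poisson:
KL = l1*log(l1/l2) - l1 + l2.
l1 = 10, l2 = 8.
log(10/8) = 0.223144.
l1*log(l1/l2) = 10 * 0.223144 = 2.231436.
KL = 2.231436 - 10 + 8 = 0.2314

0.2314


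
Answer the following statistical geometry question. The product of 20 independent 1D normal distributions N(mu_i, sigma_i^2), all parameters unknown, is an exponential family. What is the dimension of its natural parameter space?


Exponential family dimension calculation:
Each univariate normal has two natural parameters (mu/sigma^2 and -1/(2 sigma^2)).
With 20 independent components, dim = 2 * 20 = 40.

40


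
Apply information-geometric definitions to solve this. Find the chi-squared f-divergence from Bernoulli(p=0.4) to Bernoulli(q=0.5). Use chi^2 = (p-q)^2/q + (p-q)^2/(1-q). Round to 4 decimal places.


Chi-squared divergence between Bernoulli distributions:
chi^2 = (p-q)^2/q + (p-q)^2/(1-q).
p = 0.4, q = 0.5, p-q = -0.1.
(p-q)^2 = 0.01.
term1 = 0.01/0.5 = 0.02.
term2 = 0.01/0.5 = 0.02.
chi^2 = 0.02 + 0.02 = 0.0400

0.0400


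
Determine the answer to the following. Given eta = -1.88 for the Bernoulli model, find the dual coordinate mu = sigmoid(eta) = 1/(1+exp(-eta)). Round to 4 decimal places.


Dual coordinate (expectation parameter) for Bernoulli:
mu = 1/(1+exp(-eta)).
eta = -1.88.
exp(-eta) = exp(1.88) = 6.553505.
mu = 1/(1+6.553505) = 0.1324

0.1324


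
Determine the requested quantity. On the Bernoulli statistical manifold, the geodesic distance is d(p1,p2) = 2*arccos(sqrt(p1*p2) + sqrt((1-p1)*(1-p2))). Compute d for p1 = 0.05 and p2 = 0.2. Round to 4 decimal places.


Geodesic distance on Bernoulli manifold:
d(p1,p2) = 2*arccos(sqrt(p1*p2) + sqrt((1-p1)*(1-p2))).
sqrt(p1*p2) = sqrt(0.05*0.2) = 0.1.
sqrt((1-p1)*(1-p2)) = sqrt(0.95*0.8) = 0.87178.
arg = 0.1 + 0.87178 = 0.97178.
d = 2*arccos(0.97178) = 0.4763

0.4763


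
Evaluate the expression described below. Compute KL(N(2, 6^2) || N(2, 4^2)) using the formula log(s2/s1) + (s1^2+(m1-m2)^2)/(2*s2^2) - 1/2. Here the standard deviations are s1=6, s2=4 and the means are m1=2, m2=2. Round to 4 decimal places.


KL divergence between normal distributions:
KL = log(s2/s1) + (s1^2 + (m1-m2)^2)/(2*s2^2) - 1/2.
log(4/6) = -0.405465.
(6^2 + (2-2)^2)/(2*4^2) = (36 + 0)/32 = 1.125.
KL = -0.405465 + 1.125 - 0.5 = 0.2195

0.2195


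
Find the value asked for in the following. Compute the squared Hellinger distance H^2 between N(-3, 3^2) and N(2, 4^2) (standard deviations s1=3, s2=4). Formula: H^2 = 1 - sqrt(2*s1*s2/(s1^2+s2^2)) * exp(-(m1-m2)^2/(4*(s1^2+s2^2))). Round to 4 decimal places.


Squared Hellinger distance for Gaussians:
H^2 = 1 - sqrt(2*s1*s2/(s1^2+s2^2)) * exp(-(m1-m2)^2/(4*(s1^2+s2^2))).
s1^2 = 9, s2^2 = 16, s1^2+s2^2 = 25.
sqrt(2*3*4/(25)) = 0.979796.
(m1-m2)^2 = (-5)^2 = 25.
exp(-25/(4*25)) = exp(-0.25) = 0.778801.
H^2 = 1 - 0.979796*0.778801 = 0.2369

0.2369


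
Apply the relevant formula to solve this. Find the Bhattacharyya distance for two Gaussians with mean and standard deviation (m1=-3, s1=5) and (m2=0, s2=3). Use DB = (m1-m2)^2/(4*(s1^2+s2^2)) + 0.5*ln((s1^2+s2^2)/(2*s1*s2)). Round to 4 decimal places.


Bhattacharyya distance between two Gaussians:
DB = (m1-m2)^2/(4*(s1^2+s2^2)) + (1/2)*ln((s1^2+s2^2)/(2*s1*s2)).
(m1-m2)^2 = (-3)^2 = 9.
s1^2+s2^2 = 25 + 9 = 34.
term1 = 9/136 = 0.066176.
term2 = 0.5*ln(34/30.0) = 0.062582.
DB = 0.066176 + 0.062582 = 0.1288

0.1288


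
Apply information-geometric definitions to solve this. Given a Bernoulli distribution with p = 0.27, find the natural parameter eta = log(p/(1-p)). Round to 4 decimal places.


Natural parameter for Bernoulli: eta = log(p/(1-p)).
p = 0.27, 1-p = 0.73.
p/(1-p) = 0.369863.
eta = log(0.369863) = -0.9946

-0.9946


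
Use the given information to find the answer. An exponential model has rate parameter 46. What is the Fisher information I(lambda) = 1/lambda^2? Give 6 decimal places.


Fisher information for exponential: I(lambda) = 1/lambda^2.
lambda = 46, lambda^2 = 2116.
I = 1/2116 = 0.000473

0.000473


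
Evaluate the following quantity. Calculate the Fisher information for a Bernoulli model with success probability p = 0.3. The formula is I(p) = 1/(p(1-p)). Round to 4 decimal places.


For Bernoulli(p), Fisher information is I(p) = 1/(p*(1-p)).
p = 0.3, 1-p = 0.7.
p*(1-p) = 0.21.
I(p) = 1/0.21 = 4.7619

4.7619


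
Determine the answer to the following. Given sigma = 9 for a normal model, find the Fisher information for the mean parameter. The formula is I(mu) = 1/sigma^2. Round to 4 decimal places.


The Fisher information for the mean of a normal distribution is I(mu) = 1/sigma^2.
sigma = 9, so sigma^2 = 81.
I(mu) = 1/81 = 0.0123

0.0123


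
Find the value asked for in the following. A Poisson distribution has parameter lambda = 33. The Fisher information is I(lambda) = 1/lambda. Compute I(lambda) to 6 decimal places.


Fisher information for Poisson: I(lambda) = 1/lambda.
lambda = 33.
I(lambda) = 1/33 = 0.030303

0.030303


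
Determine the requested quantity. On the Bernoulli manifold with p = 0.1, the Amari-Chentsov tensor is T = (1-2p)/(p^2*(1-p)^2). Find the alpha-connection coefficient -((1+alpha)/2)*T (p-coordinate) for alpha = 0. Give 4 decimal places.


Skewness (Amari-Chentsov) tensor: T = (1-2p)/(p^2*(1-p)^2).
p = 0.1, 1-2p = 0.8, p^2 = 0.01, (1-p)^2 = 0.81.
T = 0.8/(0.01 * 0.81) = 98.765432.
In the p-coordinate, Gamma^(alpha) = Gamma^(0) - (alpha/2)*T with Gamma^(0) = (1/2)*g'(p) = -T/2,
so Gamma^(alpha) = -((1+alpha)/2)*T.
alpha = 0, -(1+alpha)/2 = -0.5.
Gamma = -0.5 * 98.765432 = -49.3827

-49.3827


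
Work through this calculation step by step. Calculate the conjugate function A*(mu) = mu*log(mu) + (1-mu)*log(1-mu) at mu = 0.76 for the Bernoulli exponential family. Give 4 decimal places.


Legendre transform for Bernoulli:
A*(mu) = mu*log(mu) + (1-mu)*log(1-mu).
mu = 0.76, 1-mu = 0.24.
mu*log(mu) = 0.76*log(0.76) = -0.208572.
(1-mu)*log(1-mu) = 0.24*log(0.24) = -0.342508.
A* = -0.208572 + -0.342508 = -0.5511

-0.5511


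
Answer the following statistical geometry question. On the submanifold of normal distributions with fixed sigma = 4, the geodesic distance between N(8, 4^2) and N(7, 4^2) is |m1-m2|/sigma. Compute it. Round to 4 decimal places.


On the fixed-variance normal subfamily, geodesic distance = |m1-m2|/sigma.
|8 - 7| = 1.
sigma = 4.
d = 1/4 = 0.2500

0.2500


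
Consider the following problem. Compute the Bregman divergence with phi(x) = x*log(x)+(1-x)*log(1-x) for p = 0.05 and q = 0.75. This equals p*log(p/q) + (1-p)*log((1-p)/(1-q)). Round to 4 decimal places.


Bregman divergence with negative entropy generator:
D = p*log(p/q) + (1-p)*log((1-p)/(1-q)).
p = 0.05, q = 0.75.
p*log(p/q) = 0.05*log(0.05/0.75) = -0.135403.
(1-p)*log((1-p)/(1-q)) = 0.95*log(0.95/0.25) = 1.268251.
D = -0.135403 + 1.268251 = 1.1328

1.1328


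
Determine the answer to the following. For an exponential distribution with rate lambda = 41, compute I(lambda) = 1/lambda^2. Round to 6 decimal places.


Fisher information for exponential: I(lambda) = 1/lambda^2.
lambda = 41, lambda^2 = 1681.
I = 1/1681 = 0.000595

0.000595


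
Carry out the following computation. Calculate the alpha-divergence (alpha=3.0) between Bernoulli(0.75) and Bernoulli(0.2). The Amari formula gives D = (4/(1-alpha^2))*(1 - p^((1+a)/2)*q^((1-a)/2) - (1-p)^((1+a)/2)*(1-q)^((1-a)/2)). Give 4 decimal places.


Amari alpha-divergence:
D = (4/(1-alpha^2))*(1 - p^((1+a)/2)*q^((1-a)/2) - (1-p)^((1+a)/2)*(1-q)^((1-a)/2)).
alpha = 3.0, p = 0.75, q = 0.2.
e1 = (1+alpha)/2 = 2.0, e2 = (1-alpha)/2 = -1.0.
t1 = p^e1 * q^e2 = 0.75^2.0 * 0.2^-1.0 = 2.8125.
t2 = (1-p)^e1 * (1-q)^e2 = 0.25^2.0 * 0.8^-1.0 = 0.078125.
4/(1-alpha^2) = -0.5.
D = -0.5*(1 - 2.8125 - 0.078125) = 0.9453

0.9453


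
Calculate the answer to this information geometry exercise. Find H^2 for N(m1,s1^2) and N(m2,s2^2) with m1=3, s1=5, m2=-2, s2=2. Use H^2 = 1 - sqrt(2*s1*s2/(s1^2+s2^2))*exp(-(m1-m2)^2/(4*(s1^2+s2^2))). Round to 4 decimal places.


Squared Hellinger distance for Gaussians:
H^2 = 1 - sqrt(2*s1*s2/(s1^2+s2^2)) * exp(-(m1-m2)^2/(4*(s1^2+s2^2))).
s1^2 = 25, s2^2 = 4, s1^2+s2^2 = 29.
sqrt(2*5*2/(29)) = 0.830455.
(m1-m2)^2 = (5)^2 = 25.
exp(-25/(4*29)) = exp(-0.215517) = 0.806124.
H^2 = 1 - 0.830455*0.806124 = 0.3306

0.3306


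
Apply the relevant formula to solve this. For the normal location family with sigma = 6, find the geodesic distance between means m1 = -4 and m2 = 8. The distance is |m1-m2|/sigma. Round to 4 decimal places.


On the fixed-variance normal subfamily, geodesic distance = |m1-m2|/sigma.
|-4 - 8| = 12.
sigma = 6.
d = 12/6 = 2.0000

2.0000


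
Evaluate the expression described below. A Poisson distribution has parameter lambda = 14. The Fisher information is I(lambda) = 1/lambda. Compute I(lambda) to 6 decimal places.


Fisher information for Poisson: I(lambda) = 1/lambda.
lambda = 14.
I(lambda) = 1/14 = 0.071429

0.071429


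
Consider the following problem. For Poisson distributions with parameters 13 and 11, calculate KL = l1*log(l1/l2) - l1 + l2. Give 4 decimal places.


KL divergence for Poisson:
KL = l1*log(l1/l2) - l1 + l2.
l1 = 13, l2 = 11.
log(13/11) = 0.167054.
l1*log(l1/l2) = 13 * 0.167054 = 2.171703.
KL = 2.171703 - 13 + 11 = 0.1717

0.1717


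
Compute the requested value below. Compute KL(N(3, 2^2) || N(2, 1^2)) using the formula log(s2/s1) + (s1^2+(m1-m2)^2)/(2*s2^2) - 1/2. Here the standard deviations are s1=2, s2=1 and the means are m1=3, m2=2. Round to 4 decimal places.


KL divergence between normal distributions:
KL = log(s2/s1) + (s1^2 + (m1-m2)^2)/(2*s2^2) - 1/2.
log(1/2) = -0.693147.
(2^2 + (3-2)^2)/(2*1^2) = (4 + 1)/2 = 2.5.
KL = -0.693147 + 2.5 - 0.5 = 1.3069

1.3069


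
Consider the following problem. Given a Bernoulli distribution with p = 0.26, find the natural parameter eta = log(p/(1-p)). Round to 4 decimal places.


Natural parameter for Bernoulli: eta = log(p/(1-p)).
p = 0.26, 1-p = 0.74.
p/(1-p) = 0.351351.
eta = log(0.351351) = -1.0460

-1.0460


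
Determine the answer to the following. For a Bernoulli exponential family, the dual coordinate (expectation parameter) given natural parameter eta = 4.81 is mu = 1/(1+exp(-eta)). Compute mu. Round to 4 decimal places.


Dual coordinate (expectation parameter) for Bernoulli:
mu = 1/(1+exp(-eta)).
eta = 4.81.
exp(-eta) = exp(-4.81) = 0.008148.
mu = 1/(1+0.008148) = 0.9919

0.9919


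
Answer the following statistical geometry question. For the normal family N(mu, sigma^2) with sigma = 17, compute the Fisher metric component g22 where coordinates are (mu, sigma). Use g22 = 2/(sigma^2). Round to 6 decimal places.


For the 2-parameter normal family, the Fisher metric has:
  g11 = 1/sigma^2, g22 = 2/sigma^2.
sigma = 17, sigma^2 = 289.
g22 = 0.006920

0.006920


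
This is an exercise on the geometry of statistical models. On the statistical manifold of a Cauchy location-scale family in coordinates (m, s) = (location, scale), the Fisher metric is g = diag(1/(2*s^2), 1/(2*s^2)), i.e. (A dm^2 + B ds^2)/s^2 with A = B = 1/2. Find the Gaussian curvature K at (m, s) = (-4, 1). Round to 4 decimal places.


The metric has the form g = (A dm^2 + B ds^2)/s^2 with A = 1/2, B = 1/2.
Substitute u = sqrt(A/B)*m: g = B*(du^2 + ds^2)/s^2, i.e. B times the
Poincare upper half-plane metric, which has constant Gaussian curvature -1.
Scaling a 2D metric by a constant c divides the Gaussian curvature by c,
so K = -1/B = -1/(1/2) = -2.0000 everywhere (the point (m, s) = (-4, 1) is irrelevant:
the curvature is constant).
The requested Gaussian curvature is K = -2.0000.

-2.0000


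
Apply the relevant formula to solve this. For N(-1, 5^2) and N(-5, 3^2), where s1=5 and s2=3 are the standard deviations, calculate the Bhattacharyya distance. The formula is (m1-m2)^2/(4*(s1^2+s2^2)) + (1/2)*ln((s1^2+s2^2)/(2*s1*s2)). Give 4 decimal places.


Bhattacharyya distance between two Gaussians:
DB = (m1-m2)^2/(4*(s1^2+s2^2)) + (1/2)*ln((s1^2+s2^2)/(2*s1*s2)).
(m1-m2)^2 = (4)^2 = 16.
s1^2+s2^2 = 25 + 9 = 34.
term1 = 16/136 = 0.117647.
term2 = 0.5*ln(34/30.0) = 0.062582.
DB = 0.117647 + 0.062582 = 0.1802

0.1802


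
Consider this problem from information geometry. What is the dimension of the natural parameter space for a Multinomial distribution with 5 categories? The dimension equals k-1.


Exponential family dimension calculation:
For Multinomial with k=5 categories, dim = k-1 = 4.

4


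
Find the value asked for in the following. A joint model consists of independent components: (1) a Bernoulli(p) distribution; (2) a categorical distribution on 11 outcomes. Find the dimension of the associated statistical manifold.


The dimension of a statistical manifold equals the number of free
(independent) real parameters of the model. For a product of independent
blocks the parameter counts add.
- Bernoulli (p): 1.
- categorical on 11 outcomes (probabilities sum to 1): 11-1 = 10.
Total = 1 + 10 = 11.
Dimension = 11

11


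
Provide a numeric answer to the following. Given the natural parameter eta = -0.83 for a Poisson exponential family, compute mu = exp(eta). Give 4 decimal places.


Expectation parameter for Poisson exponential family:
mu = exp(eta).
eta = -0.83.
mu = exp(-0.83) = 0.4360

0.4360


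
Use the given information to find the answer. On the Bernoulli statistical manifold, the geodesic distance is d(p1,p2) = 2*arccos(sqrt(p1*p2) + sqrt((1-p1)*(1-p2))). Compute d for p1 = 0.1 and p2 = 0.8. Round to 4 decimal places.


Geodesic distance on Bernoulli manifold:
d(p1,p2) = 2*arccos(sqrt(p1*p2) + sqrt((1-p1)*(1-p2))).
sqrt(p1*p2) = sqrt(0.1*0.8) = 0.282843.
sqrt((1-p1)*(1-p2)) = sqrt(0.9*0.2) = 0.424264.
arg = 0.282843 + 0.424264 = 0.707107.
d = 2*arccos(0.707107) = 1.5708

1.5708


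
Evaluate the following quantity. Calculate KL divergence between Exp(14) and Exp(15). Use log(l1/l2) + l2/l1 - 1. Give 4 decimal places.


KL divergence for exponential family:
KL = log(l1/l2) + l2/l1 - 1.
log(14/15) = -0.068993.
15/14 = 1.071429.
KL = -0.068993 + 1.071429 - 1 = 0.0024

0.0024


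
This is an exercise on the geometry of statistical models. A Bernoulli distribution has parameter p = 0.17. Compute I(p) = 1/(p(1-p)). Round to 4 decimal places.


For Bernoulli(p), Fisher information is I(p) = 1/(p*(1-p)).
p = 0.17, 1-p = 0.83.
p*(1-p) = 0.1411.
I(p) = 1/0.1411 = 7.0872

7.0872


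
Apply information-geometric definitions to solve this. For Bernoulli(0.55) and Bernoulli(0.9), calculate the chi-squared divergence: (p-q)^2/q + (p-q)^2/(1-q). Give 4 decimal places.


Chi-squared divergence between Bernoulli distributions:
chi^2 = (p-q)^2/q + (p-q)^2/(1-q).
p = 0.55, q = 0.9, p-q = -0.35.
(p-q)^2 = 0.1225.
term1 = 0.1225/0.9 = 0.136111.
term2 = 0.1225/0.1 = 1.225.
chi^2 = 0.136111 + 1.225 = 1.3611

1.3611


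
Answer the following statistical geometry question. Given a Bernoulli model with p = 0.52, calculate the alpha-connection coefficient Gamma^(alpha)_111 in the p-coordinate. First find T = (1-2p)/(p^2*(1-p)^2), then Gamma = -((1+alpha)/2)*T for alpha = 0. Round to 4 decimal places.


Skewness (Amari-Chentsov) tensor: T = (1-2p)/(p^2*(1-p)^2).
p = 0.52, 1-2p = -0.04, p^2 = 0.2704, (1-p)^2 = 0.2304.
T = -0.04/(0.2704 * 0.2304) = -0.642053.
In the p-coordinate, Gamma^(alpha) = Gamma^(0) - (alpha/2)*T with Gamma^(0) = (1/2)*g'(p) = -T/2,
so Gamma^(alpha) = -((1+alpha)/2)*T.
alpha = 0, -(1+alpha)/2 = -0.5.
Gamma = -0.5 * -0.642053 = 0.3210

0.3210


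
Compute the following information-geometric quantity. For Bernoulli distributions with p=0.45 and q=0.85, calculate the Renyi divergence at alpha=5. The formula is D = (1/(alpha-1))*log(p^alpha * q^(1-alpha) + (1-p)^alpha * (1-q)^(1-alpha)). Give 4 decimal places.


Renyi divergence of order alpha between Bernoulli distributions:
D = (1/(alpha-1))*log(p^alpha * q^(1-alpha) + (1-p)^alpha * (1-q)^(1-alpha)).
alpha = 5, p = 0.45, q = 0.85.
p^alpha * q^(1-alpha) = 0.45^5 * 0.85^-4 = 0.03535.
(1-p)^alpha * (1-q)^(1-alpha) = 0.55^5 * 0.15^-4 = 99.414198.
sum = 0.03535 + 99.414198 = 99.449547.
D = (1/4)*log(99.449547) = 1.1499

1.1499


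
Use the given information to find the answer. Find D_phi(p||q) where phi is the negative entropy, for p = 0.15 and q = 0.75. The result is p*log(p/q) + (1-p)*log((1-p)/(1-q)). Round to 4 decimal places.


Bregman divergence with negative entropy generator:
D = p*log(p/q) + (1-p)*log((1-p)/(1-q)).
p = 0.15, q = 0.75.
p*log(p/q) = 0.15*log(0.15/0.75) = -0.241416.
(1-p)*log((1-p)/(1-q)) = 0.85*log(0.85/0.25) = 1.040209.
D = -0.241416 + 1.040209 = 0.7988

0.7988


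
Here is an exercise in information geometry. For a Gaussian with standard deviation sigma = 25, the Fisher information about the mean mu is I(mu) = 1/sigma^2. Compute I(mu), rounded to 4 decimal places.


The Fisher information for the mean of a normal distribution is I(mu) = 1/sigma^2.
sigma = 25, so sigma^2 = 625.
I(mu) = 1/625 = 0.0016

0.0016


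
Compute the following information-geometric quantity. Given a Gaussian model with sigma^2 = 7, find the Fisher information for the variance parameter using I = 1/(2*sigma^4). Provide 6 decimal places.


Fisher information for variance: I(sigma^2) = 1/(2*sigma^4).
sigma^2 = 7, so sigma^4 = 49.
I = 1/(2*49) = 1/98 = 0.010204

0.010204


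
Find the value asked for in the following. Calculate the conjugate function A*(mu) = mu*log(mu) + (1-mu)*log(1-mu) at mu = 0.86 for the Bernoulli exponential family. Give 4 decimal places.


Legendre transform for Bernoulli:
A*(mu) = mu*log(mu) + (1-mu)*log(1-mu).
mu = 0.86, 1-mu = 0.14.
mu*log(mu) = 0.86*log(0.86) = -0.129708.
(1-mu)*log(1-mu) = 0.14*log(0.14) = -0.275256.
A* = -0.129708 + -0.275256 = -0.4050

-0.4050


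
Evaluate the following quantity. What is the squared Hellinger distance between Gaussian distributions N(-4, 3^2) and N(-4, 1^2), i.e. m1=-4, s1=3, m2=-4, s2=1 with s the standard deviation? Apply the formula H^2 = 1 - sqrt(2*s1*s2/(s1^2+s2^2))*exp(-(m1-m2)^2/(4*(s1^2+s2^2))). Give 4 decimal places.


Squared Hellinger distance for Gaussians:
H^2 = 1 - sqrt(2*s1*s2/(s1^2+s2^2)) * exp(-(m1-m2)^2/(4*(s1^2+s2^2))).
s1^2 = 9, s2^2 = 1, s1^2+s2^2 = 10.
sqrt(2*3*1/(10)) = 0.774597.
(m1-m2)^2 = (0)^2 = 0.
exp(-0/(4*10)) = exp(0.0) = 1.0.
H^2 = 1 - 0.774597*1.0 = 0.2254

0.2254


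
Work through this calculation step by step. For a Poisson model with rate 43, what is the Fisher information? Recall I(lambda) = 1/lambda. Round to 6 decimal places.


Fisher information for Poisson: I(lambda) = 1/lambda.
lambda = 43.
I(lambda) = 1/43 = 0.023256

0.023256


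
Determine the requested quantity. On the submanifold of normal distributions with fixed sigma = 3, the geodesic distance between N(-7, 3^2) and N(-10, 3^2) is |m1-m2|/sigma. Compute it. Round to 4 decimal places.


On the fixed-variance normal subfamily, geodesic distance = |m1-m2|/sigma.
|-7 - -10| = 3.
sigma = 3.
d = 3/3 = 1.0000

1.0000


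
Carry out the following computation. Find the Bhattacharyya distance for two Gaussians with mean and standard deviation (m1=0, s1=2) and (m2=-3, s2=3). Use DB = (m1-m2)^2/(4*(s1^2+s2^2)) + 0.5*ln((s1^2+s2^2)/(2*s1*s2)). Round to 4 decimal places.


Bhattacharyya distance between two Gaussians:
DB = (m1-m2)^2/(4*(s1^2+s2^2)) + (1/2)*ln((s1^2+s2^2)/(2*s1*s2)).
(m1-m2)^2 = (3)^2 = 9.
s1^2+s2^2 = 4 + 9 = 13.
term1 = 9/52 = 0.173077.
term2 = 0.5*ln(13/12.0) = 0.040021.
DB = 0.173077 + 0.040021 = 0.2131

0.2131


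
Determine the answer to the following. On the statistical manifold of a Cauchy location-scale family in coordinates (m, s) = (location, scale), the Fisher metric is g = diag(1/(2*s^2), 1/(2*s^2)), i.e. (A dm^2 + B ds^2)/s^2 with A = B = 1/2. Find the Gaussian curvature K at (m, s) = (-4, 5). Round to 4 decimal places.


The metric has the form g = (A dm^2 + B ds^2)/s^2 with A = 1/2, B = 1/2.
Substitute u = sqrt(A/B)*m: g = B*(du^2 + ds^2)/s^2, i.e. B times the
Poincare upper half-plane metric, which has constant Gaussian curvature -1.
Scaling a 2D metric by a constant c divides the Gaussian curvature by c,
so K = -1/B = -1/(1/2) = -2.0000 everywhere (the point (m, s) = (-4, 5) is irrelevant:
the curvature is constant).
The requested Gaussian curvature is K = -2.0000.

-2.0000


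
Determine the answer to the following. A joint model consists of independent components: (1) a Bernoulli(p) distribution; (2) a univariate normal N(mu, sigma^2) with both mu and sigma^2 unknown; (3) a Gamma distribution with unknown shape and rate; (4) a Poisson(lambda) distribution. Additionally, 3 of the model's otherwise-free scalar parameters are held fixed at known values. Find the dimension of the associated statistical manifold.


The dimension of a statistical manifold equals the number of free
(independent) real parameters of the model. For a product of independent
blocks the parameter counts add.
- Bernoulli (p): 1.
- normal (mu, sigma^2): 2.
- Gamma (shape, rate): 2.
- Poisson (lambda): 1.
Total = 1 + 2 + 2 + 1 = 6.
3 parameter(s) fixed at known values: 6 - 3 = 3.
Dimension = 3

3


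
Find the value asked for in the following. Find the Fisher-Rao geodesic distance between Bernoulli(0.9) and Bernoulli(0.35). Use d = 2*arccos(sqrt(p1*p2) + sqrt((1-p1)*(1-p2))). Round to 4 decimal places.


Geodesic distance on Bernoulli manifold:
d(p1,p2) = 2*arccos(sqrt(p1*p2) + sqrt((1-p1)*(1-p2))).
sqrt(p1*p2) = sqrt(0.9*0.35) = 0.561249.
sqrt((1-p1)*(1-p2)) = sqrt(0.1*0.65) = 0.254951.
arg = 0.561249 + 0.254951 = 0.8162.
d = 2*arccos(0.8162) = 1.2320

1.2320


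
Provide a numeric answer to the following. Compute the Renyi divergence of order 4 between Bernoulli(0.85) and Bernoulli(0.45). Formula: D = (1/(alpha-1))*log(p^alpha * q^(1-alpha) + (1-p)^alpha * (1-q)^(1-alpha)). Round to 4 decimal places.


Renyi divergence of order alpha between Bernoulli distributions:
D = (1/(alpha-1))*log(p^alpha * q^(1-alpha) + (1-p)^alpha * (1-q)^(1-alpha)).
alpha = 4, p = 0.85, q = 0.45.
p^alpha * q^(1-alpha) = 0.85^4 * 0.45^-3 = 5.728464.
(1-p)^alpha * (1-q)^(1-alpha) = 0.15^4 * 0.55^-3 = 0.003043.
sum = 5.728464 + 0.003043 = 5.731506.
D = (1/3)*log(5.731506) = 0.5820

0.5820


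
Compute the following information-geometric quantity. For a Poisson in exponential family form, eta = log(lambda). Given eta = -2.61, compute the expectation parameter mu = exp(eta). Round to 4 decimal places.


Expectation parameter for Poisson exponential family:
mu = exp(eta).
eta = -2.61.
mu = exp(-2.61) = 0.0735

0.0735


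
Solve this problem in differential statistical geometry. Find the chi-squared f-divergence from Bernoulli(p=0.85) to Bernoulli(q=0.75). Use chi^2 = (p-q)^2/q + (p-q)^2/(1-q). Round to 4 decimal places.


Chi-squared divergence between Bernoulli distributions:
chi^2 = (p-q)^2/q + (p-q)^2/(1-q).
p = 0.85, q = 0.75, p-q = 0.1.
(p-q)^2 = 0.01.
term1 = 0.01/0.75 = 0.013333.
term2 = 0.01/0.25 = 0.04.
chi^2 = 0.013333 + 0.04 = 0.0533

0.0533


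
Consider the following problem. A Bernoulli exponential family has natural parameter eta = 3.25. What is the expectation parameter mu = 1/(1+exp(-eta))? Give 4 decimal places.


Dual coordinate (expectation parameter) for Bernoulli:
mu = 1/(1+exp(-eta)).
eta = 3.25.
exp(-eta) = exp(-3.25) = 0.038774.
mu = 1/(1+0.038774) = 0.9627

0.9627


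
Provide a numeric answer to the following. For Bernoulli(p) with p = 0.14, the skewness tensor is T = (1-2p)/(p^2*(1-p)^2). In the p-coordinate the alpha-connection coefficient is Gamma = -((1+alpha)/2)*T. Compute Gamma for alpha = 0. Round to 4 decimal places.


Skewness (Amari-Chentsov) tensor: T = (1-2p)/(p^2*(1-p)^2).
p = 0.14, 1-2p = 0.72, p^2 = 0.0196, (1-p)^2 = 0.7396.
T = 0.72/(0.0196 * 0.7396) = 49.668326.
In the p-coordinate, Gamma^(alpha) = Gamma^(0) - (alpha/2)*T with Gamma^(0) = (1/2)*g'(p) = -T/2,
so Gamma^(alpha) = -((1+alpha)/2)*T.
alpha = 0, -(1+alpha)/2 = -0.5.
Gamma = -0.5 * 49.668326 = -24.8342

-24.8342


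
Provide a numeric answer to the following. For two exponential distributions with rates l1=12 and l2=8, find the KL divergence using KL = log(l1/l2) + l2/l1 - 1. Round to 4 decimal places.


KL divergence for exponential family:
KL = log(l1/l2) + l2/l1 - 1.
log(12/8) = 0.405465.
8/12 = 0.666667.
KL = 0.405465 + 0.666667 - 1 = 0.0721

0.0721


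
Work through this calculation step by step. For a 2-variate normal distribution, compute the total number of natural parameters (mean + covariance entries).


Exponential family dimension calculation:
For 2-dim MVN: mean has 2 params, covariance has 2*3/2 = 3 unique entries.
Total dim = 2 + 3 = 5.

5


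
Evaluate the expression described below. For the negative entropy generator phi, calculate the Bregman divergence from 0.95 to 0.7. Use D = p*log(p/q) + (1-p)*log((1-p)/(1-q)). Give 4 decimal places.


Bregman divergence with negative entropy generator:
D = p*log(p/q) + (1-p)*log((1-p)/(1-q)).
p = 0.95, q = 0.7.
p*log(p/q) = 0.95*log(0.95/0.7) = 0.290113.
(1-p)*log((1-p)/(1-q)) = 0.05*log(0.05/0.3) = -0.089588.
D = 0.290113 + -0.089588 = 0.2005

0.2005


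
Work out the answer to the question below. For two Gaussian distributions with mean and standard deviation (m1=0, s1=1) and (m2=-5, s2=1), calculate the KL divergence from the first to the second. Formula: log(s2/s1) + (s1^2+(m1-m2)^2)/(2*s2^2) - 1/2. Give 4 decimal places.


KL divergence between normal distributions:
KL = log(s2/s1) + (s1^2 + (m1-m2)^2)/(2*s2^2) - 1/2.
log(1/1) = 0.0.
(1^2 + (0--5)^2)/(2*1^2) = (1 + 25)/2 = 13.0.
KL = 0.0 + 13.0 - 0.5 = 12.5000

12.5000


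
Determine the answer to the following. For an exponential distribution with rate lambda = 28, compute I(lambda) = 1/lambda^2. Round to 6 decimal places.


Fisher information for exponential: I(lambda) = 1/lambda^2.
lambda = 28, lambda^2 = 784.
I = 1/784 = 0.001276

0.001276


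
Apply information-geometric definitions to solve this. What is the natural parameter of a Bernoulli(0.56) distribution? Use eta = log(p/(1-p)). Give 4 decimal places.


Natural parameter for Bernoulli: eta = log(p/(1-p)).
p = 0.56, 1-p = 0.44.
p/(1-p) = 1.272727.
eta = log(1.272727) = 0.2412

0.2412


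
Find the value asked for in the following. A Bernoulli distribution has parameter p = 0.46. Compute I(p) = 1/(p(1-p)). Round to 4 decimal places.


For Bernoulli(p), Fisher information is I(p) = 1/(p*(1-p)).
p = 0.46, 1-p = 0.54.
p*(1-p) = 0.2484.
I(p) = 1/0.2484 = 4.0258

4.0258


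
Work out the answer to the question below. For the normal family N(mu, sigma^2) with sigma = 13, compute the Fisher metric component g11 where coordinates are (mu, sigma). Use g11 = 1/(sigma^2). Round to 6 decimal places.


For the 2-parameter normal family, the Fisher metric has:
  g11 = 1/sigma^2, g22 = 2/sigma^2.
sigma = 13, sigma^2 = 169.
g11 = 0.005917

0.005917


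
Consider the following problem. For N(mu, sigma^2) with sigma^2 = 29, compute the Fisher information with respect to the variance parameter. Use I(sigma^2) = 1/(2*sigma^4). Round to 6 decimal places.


Fisher information for variance: I(sigma^2) = 1/(2*sigma^4).
sigma^2 = 29, so sigma^4 = 841.
I = 1/(2*841) = 1/1682 = 0.000595

0.000595


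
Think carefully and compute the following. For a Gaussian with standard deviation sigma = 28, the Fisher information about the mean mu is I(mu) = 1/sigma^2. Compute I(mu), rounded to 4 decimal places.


The Fisher information for the mean of a normal distribution is I(mu) = 1/sigma^2.
sigma = 28, so sigma^2 = 784.
I(mu) = 1/784 = 0.0013

0.0013


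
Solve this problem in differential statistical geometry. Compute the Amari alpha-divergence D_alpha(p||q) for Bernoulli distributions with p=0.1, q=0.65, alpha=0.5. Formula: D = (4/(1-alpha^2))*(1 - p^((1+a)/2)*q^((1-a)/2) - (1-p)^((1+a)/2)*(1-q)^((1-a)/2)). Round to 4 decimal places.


Amari alpha-divergence:
D = (4/(1-alpha^2))*(1 - p^((1+a)/2)*q^((1-a)/2) - (1-p)^((1+a)/2)*(1-q)^((1-a)/2)).
alpha = 0.5, p = 0.1, q = 0.65.
e1 = (1+alpha)/2 = 0.75, e2 = (1-alpha)/2 = 0.25.
t1 = p^e1 * q^e2 = 0.1^0.75 * 0.65^0.25 = 0.159672.
t2 = (1-p)^e1 * (1-q)^e2 = 0.9^0.75 * 0.35^0.25 = 0.710721.
4/(1-alpha^2) = 5.333333.
D = 5.333333*(1 - 0.159672 - 0.710721) = 0.6912

0.6912


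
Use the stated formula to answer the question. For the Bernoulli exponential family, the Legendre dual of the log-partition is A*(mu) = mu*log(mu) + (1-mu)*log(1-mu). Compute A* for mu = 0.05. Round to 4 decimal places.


Legendre transform for Bernoulli:
A*(mu) = mu*log(mu) + (1-mu)*log(1-mu).
mu = 0.05, 1-mu = 0.95.
mu*log(mu) = 0.05*log(0.05) = -0.149787.
(1-mu)*log(1-mu) = 0.95*log(0.95) = -0.048729.
A* = -0.149787 + -0.048729 = -0.1985

-0.1985


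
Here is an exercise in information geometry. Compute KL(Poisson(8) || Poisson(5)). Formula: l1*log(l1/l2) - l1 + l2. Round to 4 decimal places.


KL divergence for Poisson:
KL = l1*log(l1/l2) - l1 + l2.
l1 = 8, l2 = 5.
log(8/5) = 0.470004.
l1*log(l1/l2) = 8 * 0.470004 = 3.760029.
KL = 3.760029 - 8 + 5 = 0.7600

0.7600


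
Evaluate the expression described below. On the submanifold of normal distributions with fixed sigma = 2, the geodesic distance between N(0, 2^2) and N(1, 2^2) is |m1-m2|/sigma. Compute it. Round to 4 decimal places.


On the fixed-variance normal subfamily, geodesic distance = |m1-m2|/sigma.
|0 - 1| = 1.
sigma = 2.
d = 1/2 = 0.5000

0.5000


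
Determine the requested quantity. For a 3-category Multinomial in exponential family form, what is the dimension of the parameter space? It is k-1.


Exponential family dimension calculation:
For Multinomial with k=3 categories, dim = k-1 = 2.

2


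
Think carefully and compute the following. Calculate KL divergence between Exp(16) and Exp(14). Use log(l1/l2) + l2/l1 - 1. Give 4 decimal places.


KL divergence for exponential family:
KL = log(l1/l2) + l2/l1 - 1.
log(16/14) = 0.133531.
14/16 = 0.875.
KL = 0.133531 + 0.875 - 1 = 0.0085

0.0085


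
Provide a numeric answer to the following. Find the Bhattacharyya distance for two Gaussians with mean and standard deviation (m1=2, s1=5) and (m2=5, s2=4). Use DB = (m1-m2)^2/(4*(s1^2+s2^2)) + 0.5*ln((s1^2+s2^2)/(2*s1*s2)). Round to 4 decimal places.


Bhattacharyya distance between two Gaussians:
DB = (m1-m2)^2/(4*(s1^2+s2^2)) + (1/2)*ln((s1^2+s2^2)/(2*s1*s2)).
(m1-m2)^2 = (-3)^2 = 9.
s1^2+s2^2 = 25 + 16 = 41.
term1 = 9/164 = 0.054878.
term2 = 0.5*ln(41/40.0) = 0.012346.
DB = 0.054878 + 0.012346 = 0.0672

0.0672


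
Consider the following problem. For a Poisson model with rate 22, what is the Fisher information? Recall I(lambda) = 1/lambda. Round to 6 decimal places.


Fisher information for Poisson: I(lambda) = 1/lambda.
lambda = 22.
I(lambda) = 1/22 = 0.045455

0.045455
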